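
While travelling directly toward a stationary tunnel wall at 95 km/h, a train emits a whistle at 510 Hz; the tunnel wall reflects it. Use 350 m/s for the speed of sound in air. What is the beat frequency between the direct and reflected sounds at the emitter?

83 Hz

95 km/h = 26.39 m/s.
The tunnel wall receives the sound from a moving source: f₁ = f₀ · v/(v − v_e) = 510 × 350/323.61 ≈ 551.6 Hz.
On the return leg the train is a moving observer: f₂ = f₁ · (v + v_e)/v = 551.6 × 376.39/350 ≈ 593.2 Hz.
Equivalently f₂ = f₀ · (v + v_e)/(v − v_e).
Beat against the emitted tone: |f₂ − f₀| = 2v_e·f₀/(v − v_e) = 2 × 26.39 × 510/323.61 ≈ 83 Hz.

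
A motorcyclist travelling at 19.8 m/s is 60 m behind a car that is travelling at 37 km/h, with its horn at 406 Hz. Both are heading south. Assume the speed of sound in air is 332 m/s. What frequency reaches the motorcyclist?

417 Hz

37 km/h = 10.28 m/s.
The motorcyclist is behind, so the car is moving away from it while the motorcyclist is moving toward the car.
With source receding and observer approaching, f' = f · (v + v_o)/(v + v_s).
f' = 406 × (332 + 19.8)/(332 + 10.28) = 406 × 351.8/342.28 ≈ 417 Hz.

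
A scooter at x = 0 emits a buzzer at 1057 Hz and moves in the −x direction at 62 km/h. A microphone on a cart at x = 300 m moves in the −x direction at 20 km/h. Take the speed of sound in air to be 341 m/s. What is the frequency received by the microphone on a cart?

62 km/h = 17.22 m/s; 20 km/h = 5.556 m/s.
The observer lies on the +x side, so the source is heading away from the observer and the observer is heading toward the source.
General Doppler shift: f' = f · (v + v_o)/(v + v_s).
f' = 1057 × (341 + 5.556)/(341 + 17.22) = 1057 × 346.56/358.22 ≈ 1023 Hz.

1023 Hz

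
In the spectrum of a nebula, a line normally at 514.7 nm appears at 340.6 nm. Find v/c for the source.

0.391c

λ'/λ₀ = 0.6617 < 1 (blueshift), so the source is approaching.
λ'/λ₀ = √((1 − β)/(1 + β)) for an approaching source ⇒ β = (1 − r²)/(1 + r²) with r = λ'/λ₀.
β = (1 − 0.4379)/(1 + 0.4379) ≈ 0.391.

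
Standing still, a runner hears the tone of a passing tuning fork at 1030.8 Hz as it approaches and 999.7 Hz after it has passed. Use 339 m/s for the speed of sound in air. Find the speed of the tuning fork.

5.2 m/s

f₁/f₂ = (v + v_s)/(v − v_s), so v_s = v · (f₁ − f₂)/(f₁ + f₂).
v_s = 339 × (1030.8 − 999.7)/(1030.8 + 999.7) = 339 × 31.1/2030.5 ≈ 5.2 m/s.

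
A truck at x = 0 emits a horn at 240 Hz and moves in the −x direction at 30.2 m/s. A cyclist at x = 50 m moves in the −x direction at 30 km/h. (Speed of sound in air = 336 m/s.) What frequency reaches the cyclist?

30 km/h = 8.333 m/s.
The observer lies on the +x side, so the source is heading away from the observer and the observer is heading toward the source.
With source receding and observer approaching, f' = f · (v + v_o)/(v + v_s).
f' = 240 × (336 + 8.333)/(336 + 30.2) = 240 × 344.33/366.2 ≈ 226 Hz.

226 Hz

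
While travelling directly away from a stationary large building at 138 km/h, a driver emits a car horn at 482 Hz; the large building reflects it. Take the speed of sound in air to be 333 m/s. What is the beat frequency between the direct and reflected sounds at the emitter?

100 Hz

138 km/h = 38.33 m/s.
The large building receives the sound from a moving source: f₁ = f₀ · v/(v + v_e) = 482 × 333/371.33 ≈ 432.2 Hz.
On the return leg the driver is a moving observer: f₂ = f₁ · (v − v_e)/v = 432.2 × 294.67/333 ≈ 382.5 Hz.
Beat against the emitted tone: |f₂ − f₀| = 2v_e·f₀/(v + v_e) = 2 × 38.33 × 482/371.33 ≈ 100 Hz.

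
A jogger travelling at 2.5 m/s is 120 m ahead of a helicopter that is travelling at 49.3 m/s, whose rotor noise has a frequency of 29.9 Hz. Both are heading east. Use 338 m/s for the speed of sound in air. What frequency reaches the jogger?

34.7 Hz

The jogger is ahead, so the helicopter is moving toward it while the jogger is moving away from the helicopter.
Both move, so f' = f · (v − v_o)/(v − v_s).
f' = 29.9 × (338 − 2.5)/(338 − 49.3) = 29.9 × 335.5/288.7 ≈ 34.7 Hz.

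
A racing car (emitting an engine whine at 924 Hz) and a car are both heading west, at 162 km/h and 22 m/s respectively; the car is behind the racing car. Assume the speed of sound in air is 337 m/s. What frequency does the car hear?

162 km/h = 45 m/s.
The car is behind, so the racing car is moving away from it while the car is moving toward the racing car.
Both move, so f' = f · (v + v_o)/(v + v_s).
f' = 924 × (337 + 22)/(337 + 45) = 924 × 359/382 ≈ 868 Hz.

868 Hz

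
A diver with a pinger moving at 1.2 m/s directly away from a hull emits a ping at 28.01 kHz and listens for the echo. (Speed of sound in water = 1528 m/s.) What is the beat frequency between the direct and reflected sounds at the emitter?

The hull receives the sound from a moving source: f₁ = f₀ · v/(v + v_e) = 28.01 × 1528/1529.2 ≈ 27.9880 kHz.
On the return leg the diver with a pinger is a moving observer: f₂ = f₁ · (v − v_e)/v = 27.9880 × 1526.8/1528 ≈ 27.9660 kHz.
Beat against the emitted tone (with f₀ = 28010 Hz): |f₂ − f₀| = 2v_e·f₀/(v + v_e) = 2 × 1.2 × 28010/1529.2 ≈ 44.0 Hz.

44.0 Hz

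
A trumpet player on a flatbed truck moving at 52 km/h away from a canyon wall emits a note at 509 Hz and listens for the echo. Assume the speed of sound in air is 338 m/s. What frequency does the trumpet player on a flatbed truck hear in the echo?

467 Hz

52 km/h = 14.44 m/s.
The canyon wall receives the sound from a moving source: f₁ = f₀ · v/(v + v_e) = 509 × 338/352.44 ≈ 488 Hz.
On the return leg the trumpet player on a flatbed truck is a moving observer: f₂ = f₁ · (v − v_e)/v = 488 × 323.56/338 ≈ 467 Hz.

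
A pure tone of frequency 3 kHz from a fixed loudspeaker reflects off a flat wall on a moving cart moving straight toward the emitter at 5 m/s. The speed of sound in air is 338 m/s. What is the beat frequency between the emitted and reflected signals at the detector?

90 Hz

At the flat wall on a moving cart (a moving observer), f₁ = f₀ · (v + u)/v = 3 × 343/338 ≈ 3.0444 kHz.
The reflection then acts as a moving source: f₂ = f₁ · v/(v − u) ≈ 3.0901 kHz.
Beat frequency (with f₀ = 3000 Hz): |f₂ − f₀| = 2u·f₀/(v − u) = 2 × 5 × 3000/333 ≈ 90 Hz.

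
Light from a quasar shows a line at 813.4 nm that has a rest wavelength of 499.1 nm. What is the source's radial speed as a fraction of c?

λ'/λ₀ = 1.6297 > 1 (redshift), so the source is receding.
λ'/λ₀ = √((1 + β)/(1 − β)) for a receding source ⇒ β = (r² − 1)/(r² + 1) with r = λ'/λ₀.
β = (2.6560 − 1)/(2.6560 + 1) ≈ 0.453.

0.453c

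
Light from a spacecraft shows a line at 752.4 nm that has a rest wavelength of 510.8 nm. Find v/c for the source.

λ'/λ₀ = 1.4730 > 1 (redshift), so the source is receding.
λ'/λ₀ = √((1 + β)/(1 − β)) for a receding source ⇒ β = (r² − 1)/(r² + 1) with r = λ'/λ₀.
β = (2.1697 − 1)/(2.1697 + 1) ≈ 0.369.

0.369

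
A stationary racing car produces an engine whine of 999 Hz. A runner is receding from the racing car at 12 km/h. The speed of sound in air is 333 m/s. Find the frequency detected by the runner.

12 km/h = 3.333 m/s.
Moving observer, stationary source: f' = f · (v − v_o)/v.
f' = 999 × (333 − 3.333)/333 = 999 × 329.67/333 ≈ 989 Hz.

989 Hz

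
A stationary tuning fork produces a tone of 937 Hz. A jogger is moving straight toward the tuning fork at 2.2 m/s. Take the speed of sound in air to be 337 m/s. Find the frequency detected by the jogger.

Moving observer, stationary source: f' = f · (v + v_o)/v.
f' = 937 × (337 + 2.2)/337 = 937 × 339.2/337 ≈ 943 Hz.

943 Hz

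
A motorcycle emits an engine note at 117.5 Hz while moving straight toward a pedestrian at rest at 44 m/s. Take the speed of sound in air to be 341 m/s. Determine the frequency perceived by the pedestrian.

135 Hz

With the source moving toward a stationary observer, f' = f · v/(v − v_s).
f' = 117.5 × 341/(341 − 44) = 117.5 × 341/297 ≈ 135 Hz.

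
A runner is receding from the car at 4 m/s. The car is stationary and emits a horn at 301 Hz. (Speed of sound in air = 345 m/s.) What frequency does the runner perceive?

Only the observer moves, away from the source, so f' = f · (v − v_o)/v.
f' = 301 × (345 − 4)/345 = 301 × 341/345 ≈ 298 Hz.

298 Hz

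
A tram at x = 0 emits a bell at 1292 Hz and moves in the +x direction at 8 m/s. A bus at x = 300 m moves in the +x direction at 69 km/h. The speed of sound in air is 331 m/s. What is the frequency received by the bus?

69 km/h = 19.17 m/s.
The observer lies on the +x side, so the source is heading toward the observer and the observer is heading away from the source.
General Doppler shift: f' = f · (v − v_o)/(v − v_s).
f' = 1292 × (331 − 19.17)/(331 − 8) = 1292 × 311.83/323 ≈ 1247 Hz.

1247 Hz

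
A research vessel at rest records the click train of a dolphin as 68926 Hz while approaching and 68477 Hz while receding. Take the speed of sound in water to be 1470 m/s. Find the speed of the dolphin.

f₁/f₂ = (v + v_s)/(v − v_s), so v_s = v · (f₁ − f₂)/(f₁ + f₂).
v_s = 1470 × (68926 − 68477)/(68926 + 68477) = 1470 × 449/137403 ≈ 4.8 m/s.

4.8 m/s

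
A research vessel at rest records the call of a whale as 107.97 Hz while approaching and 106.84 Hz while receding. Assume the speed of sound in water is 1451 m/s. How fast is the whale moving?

7.6 m/s

f₁/f₂ = (v + v_s)/(v − v_s), so v_s = v · (f₁ − f₂)/(f₁ + f₂).
v_s = 1451 × (107.97 − 106.84)/(107.97 + 106.84) = 1451 × 1.13/214.81 ≈ 7.6 m/s.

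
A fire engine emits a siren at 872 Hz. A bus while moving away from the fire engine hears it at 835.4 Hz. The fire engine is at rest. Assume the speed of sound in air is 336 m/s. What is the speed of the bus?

f' = f · (v − v_o)/v ⇒ v_o = v · |f'/f − 1|.
v_o = 336 × |835.4/872 − 1| = 336 × 0.04197 ≈ 14.1 m/s.

14.1 m/s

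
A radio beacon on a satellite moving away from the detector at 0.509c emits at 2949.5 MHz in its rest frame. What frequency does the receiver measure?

Relativistic Doppler for frequency: f' = f₀ · √((1 − β)/(1 + β)).
f' = 2949.5 × √(0.4910/1.5090) = 2949.5 × 0.57042 ≈ 1682.5 MHz.

1682.5 MHz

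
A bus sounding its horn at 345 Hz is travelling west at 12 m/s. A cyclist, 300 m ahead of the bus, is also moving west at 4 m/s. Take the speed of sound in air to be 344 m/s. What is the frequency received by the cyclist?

353 Hz

The cyclist is ahead, so the bus is moving toward it while the cyclist is moving away from the bus.
General Doppler shift: f' = f · (v − v_o)/(v − v_s).
f' = 345 × (344 − 4)/(344 − 12) = 345 × 340/332 ≈ 353 Hz.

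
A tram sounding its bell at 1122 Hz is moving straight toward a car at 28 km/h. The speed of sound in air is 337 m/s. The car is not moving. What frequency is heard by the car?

1149 Hz

28 km/h = 7.778 m/s.
Moving source, stationary observer: f' = f · v/(v − v_s) since the source is approaching.
f' = 1122 × 337/(337 − 7.778) = 1122 × 337/329.2 ≈ 1149 Hz.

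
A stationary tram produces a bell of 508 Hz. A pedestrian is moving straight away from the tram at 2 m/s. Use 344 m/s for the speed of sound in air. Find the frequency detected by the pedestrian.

505 Hz

Moving observer, stationary source: f' = f · (v − v_o)/v.
f' = 508 × (344 − 2)/344 = 508 × 342/344 ≈ 505 Hz.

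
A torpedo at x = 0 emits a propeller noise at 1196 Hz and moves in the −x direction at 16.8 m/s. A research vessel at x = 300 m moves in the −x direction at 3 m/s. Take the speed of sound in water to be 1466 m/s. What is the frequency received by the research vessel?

The observer lies on the +x side, so the source is heading away from the observer and the observer is heading toward the source.
Both move, so f' = f · (v + v_o)/(v + v_s).
f' = 1196 × (1466 + 3)/(1466 + 16.8) = 1196 × 1469/1482.8 ≈ 1185 Hz.

1185 Hz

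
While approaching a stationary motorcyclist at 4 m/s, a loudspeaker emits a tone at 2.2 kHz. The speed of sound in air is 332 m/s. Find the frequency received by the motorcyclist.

With the source moving toward a stationary observer, f' = f · v/(v − v_s).
f' = 2.2 × 332/(332 − 4) = 2.2 × 332/328 ≈ 2.23 kHz.

2.23 kHz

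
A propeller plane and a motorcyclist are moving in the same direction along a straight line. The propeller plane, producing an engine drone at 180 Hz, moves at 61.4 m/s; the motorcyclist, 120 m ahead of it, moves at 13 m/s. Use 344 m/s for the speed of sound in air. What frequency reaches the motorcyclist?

211 Hz

The motorcyclist is ahead, so the propeller plane is moving toward it while the motorcyclist is moving away from the propeller plane.
Both move, so f' = f · (v − v_o)/(v − v_s).
f' = 180 × (344 − 13)/(344 − 61.4) = 180 × 331/282.6 ≈ 211 Hz.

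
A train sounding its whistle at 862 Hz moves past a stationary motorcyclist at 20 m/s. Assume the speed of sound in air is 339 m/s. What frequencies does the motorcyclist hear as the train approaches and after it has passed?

916 Hz approaching; 814 Hz receding

Approaching: f₁ = f · v/(v − v_s) = 862 × 339/319 ≈ 916 Hz.
Receding: f₂ = f · v/(v + v_s) = 862 × 339/359 ≈ 814 Hz.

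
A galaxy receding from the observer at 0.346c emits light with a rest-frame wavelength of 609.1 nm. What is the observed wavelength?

Relativistic Doppler for wavelength: λ' = λ₀ · √((1 + β)/(1 − β)).
λ' = 609.1 × √(1.3460/0.6540) = 609.1 × 1.43461 ≈ 873.8 nm.

873.8 nm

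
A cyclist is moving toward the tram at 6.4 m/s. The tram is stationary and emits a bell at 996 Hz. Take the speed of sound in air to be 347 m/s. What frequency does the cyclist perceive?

Moving observer, stationary source: f' = f · (v + v_o)/v.
f' = 996 × (347 + 6.4)/347 = 996 × 353.4/347 ≈ 1014 Hz.

1014 Hz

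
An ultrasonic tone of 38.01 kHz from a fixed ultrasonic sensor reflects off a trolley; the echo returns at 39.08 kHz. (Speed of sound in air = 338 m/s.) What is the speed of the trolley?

4.7 m/s

Double Doppler shift off a moving reflector: f₂ = f₀ · (v + u)/(v − u) (u > 0 toward emitter).
Rearranging, u = v · (f₂ − f₀)/(f₂ + f₀) = 338 × 1.07/77.09 ≈ 4.7 m/s.
So the trolley is moving at 4.7 m/s toward the emitter.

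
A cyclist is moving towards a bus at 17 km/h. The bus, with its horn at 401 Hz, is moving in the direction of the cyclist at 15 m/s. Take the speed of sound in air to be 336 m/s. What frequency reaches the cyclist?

426 Hz

17 km/h = 4.722 m/s.
Both move, so f' = f · (v + v_o)/(v − v_s).
f' = 401 × (336 + 4.722)/(336 − 15) = 401 × 340.72/321 ≈ 426 Hz.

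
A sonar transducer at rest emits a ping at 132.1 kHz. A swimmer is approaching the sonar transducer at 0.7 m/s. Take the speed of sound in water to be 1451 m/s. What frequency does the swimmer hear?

132.2 kHz

Moving observer, stationary source: f' = f · (v + v_o)/v.
f' = 132.1 × (1451 + 0.7)/1451 = 132.1 × 1451.7/1451 ≈ 132.2 kHz.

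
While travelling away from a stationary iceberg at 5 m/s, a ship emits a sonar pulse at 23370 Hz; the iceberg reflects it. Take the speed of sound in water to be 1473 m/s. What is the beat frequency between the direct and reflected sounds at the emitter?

The iceberg receives the sound from a moving source: f₁ = f₀ · v/(v + v_e) = 23370 × 1473/1478 ≈ 23290.9 Hz.
On the return leg the ship is a moving observer: f₂ = f₁ · (v − v_e)/v = 23290.9 × 1468/1473 ≈ 23211.9 Hz.
Beat against the emitted tone: |f₂ − f₀| = 2v_e·f₀/(v + v_e) = 2 × 5 × 23370/1478 ≈ 158 Hz.

158 Hz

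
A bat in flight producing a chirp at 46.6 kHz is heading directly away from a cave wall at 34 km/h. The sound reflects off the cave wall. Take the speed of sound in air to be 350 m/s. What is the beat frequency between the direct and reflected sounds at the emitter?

34 km/h = 9.444 m/s.
The cave wall receives the sound from a moving source: f₁ = f₀ · v/(v + v_e) = 46.6 × 350/359.44 ≈ 45.38 kHz.
On the return leg the bat in flight is a moving observer: f₂ = f₁ · (v − v_e)/v = 45.38 × 340.56/350 ≈ 44.15 kHz.
Beat against the emitted tone (with f₀ = 46600 Hz): |f₂ − f₀| = 2v_e·f₀/(v + v_e) = 2 × 9.444 × 46600/359.44 ≈ 2449 Hz.

2449 Hz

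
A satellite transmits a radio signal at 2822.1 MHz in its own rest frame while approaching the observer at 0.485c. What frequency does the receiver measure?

4792.2 MHz

Relativistic Doppler for frequency: f' = f₀ · √((1 + β)/(1 − β)).
f' = 2822.1 × √(1.4850/0.5150) = 2822.1 × 1.69809 ≈ 4792.2 MHz.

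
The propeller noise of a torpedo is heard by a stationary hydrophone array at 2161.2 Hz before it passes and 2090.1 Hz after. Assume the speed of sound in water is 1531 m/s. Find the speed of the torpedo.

26 m/s

f₁/f₂ = (v + v_s)/(v − v_s), so v_s = v · (f₁ − f₂)/(f₁ + f₂).
v_s = 1531 × (2161.2 − 2090.1)/(2161.2 + 2090.1) = 1531 × 71.1/4251.3 ≈ 26 m/s.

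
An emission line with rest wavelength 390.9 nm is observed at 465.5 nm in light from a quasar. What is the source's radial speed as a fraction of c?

0.173

λ'/λ₀ = 1.1908 > 1 (redshift), so the source is receding.
λ'/λ₀ = √((1 + β)/(1 − β)) for a receding source ⇒ β = (r² − 1)/(r² + 1) with r = λ'/λ₀.
β = (1.4181 − 1)/(1.4181 + 1) ≈ 0.173.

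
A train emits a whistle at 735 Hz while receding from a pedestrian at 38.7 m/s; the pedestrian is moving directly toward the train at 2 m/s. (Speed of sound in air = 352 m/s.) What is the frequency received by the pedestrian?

General Doppler shift: f' = f · (v + v_o)/(v + v_s).
f' = 735 × (352 + 2)/(352 + 38.7) = 735 × 354/390.7 ≈ 666 Hz.

666 Hz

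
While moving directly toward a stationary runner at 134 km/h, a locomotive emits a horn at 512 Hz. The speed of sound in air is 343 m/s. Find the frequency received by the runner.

134 km/h = 37.22 m/s.
With the source moving toward a stationary observer, f' = f · v/(v − v_s).
f' = 512 × 343/(343 − 37.22) = 512 × 343/305.8 ≈ 574 Hz.

574 Hz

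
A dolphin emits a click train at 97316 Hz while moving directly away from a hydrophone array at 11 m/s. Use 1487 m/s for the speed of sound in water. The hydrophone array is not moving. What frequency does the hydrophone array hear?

96601 Hz

Only the source moves, away from the listener, so f' = f · v/(v + v_s).
f' = 97316 × 1487/(1487 + 11) = 97316 × 1487/1498 ≈ 96601 Hz.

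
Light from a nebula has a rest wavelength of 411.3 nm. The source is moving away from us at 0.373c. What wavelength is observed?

Relativistic Doppler for wavelength: λ' = λ₀ · √((1 + β)/(1 − β)).
λ' = 411.3 × √(1.3730/0.6270) = 411.3 × 1.47979 ≈ 608.6 nm.

608.6 nm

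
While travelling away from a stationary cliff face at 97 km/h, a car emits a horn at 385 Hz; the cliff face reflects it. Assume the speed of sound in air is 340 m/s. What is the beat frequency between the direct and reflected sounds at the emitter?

97 km/h = 26.94 m/s.
The cliff face receives the sound from a moving source: f₁ = f₀ · v/(v + v_e) = 385 × 340/366.94 ≈ 356.7 Hz.
On the return leg the car is a moving observer: f₂ = f₁ · (v − v_e)/v = 356.7 × 313.06/340 ≈ 328.5 Hz.
Equivalently f₂ = f₀ · (v − v_e)/(v + v_e).
Beat against the emitted tone: |f₂ − f₀| = 2v_e·f₀/(v + v_e) = 2 × 26.94 × 385/366.94 ≈ 56.5 Hz.

56.5 Hz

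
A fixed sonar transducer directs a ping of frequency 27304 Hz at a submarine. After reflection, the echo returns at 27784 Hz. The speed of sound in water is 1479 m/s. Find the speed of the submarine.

Double Doppler shift off a moving reflector: f₂ = f₀ · (v + u)/(v − u) (u > 0 toward emitter).
Rearranging, u = v · (f₂ − f₀)/(f₂ + f₀) = 1479 × 480/55088 ≈ 12.9 m/s.
So the submarine is moving at 12.9 m/s toward the emitter.

12.9 m/s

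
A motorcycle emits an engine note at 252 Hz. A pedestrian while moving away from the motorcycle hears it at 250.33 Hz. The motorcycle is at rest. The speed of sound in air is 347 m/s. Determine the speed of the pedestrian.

f' = f · (v − v_o)/v ⇒ v_o = v · |f'/f − 1|.
v_o = 347 × |250.33/252 − 1| = 347 × 0.006627 ≈ 2.30 m/s.

2.30 m/s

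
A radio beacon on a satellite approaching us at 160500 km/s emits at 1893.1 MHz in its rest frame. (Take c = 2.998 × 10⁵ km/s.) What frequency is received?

3441.3 MHz

β = v/c = 160500/299800 = 0.5354.
Relativistic Doppler for frequency: f' = f₀ · √((1 + β)/(1 − β)).
f' = 1893.1 × √(1.5354/0.4646) = 1893.1 × 1.81780 ≈ 3441.3 MHz.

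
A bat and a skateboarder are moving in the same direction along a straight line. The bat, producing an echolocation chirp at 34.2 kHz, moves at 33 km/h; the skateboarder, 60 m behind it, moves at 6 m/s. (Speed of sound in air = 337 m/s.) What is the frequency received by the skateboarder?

33 km/h = 9.167 m/s.
The skateboarder is behind, so the bat is moving away from it while the skateboarder is moving toward the bat.
Both move, so f' = f · (v + v_o)/(v + v_s).
f' = 34.2 × (337 + 6)/(337 + 9.167) = 34.2 × 343/346.17 ≈ 33.9 kHz.

33.9 kHz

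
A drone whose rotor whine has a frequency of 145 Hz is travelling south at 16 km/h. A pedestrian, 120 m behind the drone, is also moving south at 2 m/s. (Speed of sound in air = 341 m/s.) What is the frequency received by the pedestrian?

144 Hz

16 km/h = 4.444 m/s.
The pedestrian is behind, so the drone is moving away from it while the pedestrian is moving toward the drone.
General Doppler shift: f' = f · (v + v_o)/(v + v_s).
f' = 145 × (341 + 2)/(341 + 4.444) = 145 × 343/345.44 ≈ 144 Hz.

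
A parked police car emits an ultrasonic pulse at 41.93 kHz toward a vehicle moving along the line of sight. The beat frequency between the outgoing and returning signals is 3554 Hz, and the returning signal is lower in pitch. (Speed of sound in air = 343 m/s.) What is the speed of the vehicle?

Double Doppler shift off a moving reflector: f₂ = f₀ · (v + u)/(v − u) (u > 0 toward emitter).
Returning signal is lower, so f₂ = f₀ − Δf = 41930 − 3554 = 38376 Hz.
Rearranging, u = v · (f₂ − f₀)/(f₂ + f₀) = 343 × -3554/80306 ≈ -15.2 m/s.
So the vehicle is moving at 15.2 m/s away from the emitter.

15.2 m/s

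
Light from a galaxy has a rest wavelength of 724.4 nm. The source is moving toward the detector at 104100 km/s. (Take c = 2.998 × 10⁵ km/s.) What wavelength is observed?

β = v/c = 104100/299800 = 0.3472.
Relativistic Doppler for wavelength: λ' = λ₀ · √((1 − β)/(1 + β)).
λ' = 724.4 × √(0.6528/1.3472) = 724.4 × 0.69608 ≈ 504.2 nm.

504.2 nm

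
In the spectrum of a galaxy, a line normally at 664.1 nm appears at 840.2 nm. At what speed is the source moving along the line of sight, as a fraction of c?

0.231c

λ'/λ₀ = 1.2652 > 1 (redshift), so the source is receding.
λ'/λ₀ = √((1 + β)/(1 − β)) for a receding source ⇒ β = (r² − 1)/(r² + 1) with r = λ'/λ₀.
β = (1.6007 − 1)/(1.6007 + 1) ≈ 0.231.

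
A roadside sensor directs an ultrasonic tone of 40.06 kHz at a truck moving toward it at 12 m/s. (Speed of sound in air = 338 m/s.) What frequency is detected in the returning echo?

43.0 kHz

At the truck (a moving observer), f₁ = f₀ · (v + u)/v = 40.06 × 350/338 ≈ 41.5 kHz.
The reflection then acts as a moving source: f₂ = f₁ · v/(v − u) ≈ 43.0 kHz.
Equivalently f₂ = f₀ · (v + u)/(v − u).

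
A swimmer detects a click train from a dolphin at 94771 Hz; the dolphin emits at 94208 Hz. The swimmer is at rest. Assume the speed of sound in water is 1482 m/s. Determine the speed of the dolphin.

f' > f, so the dolphin is approaching.
f' = f · v/(v − v_s) ⇒ v_s = v · |1 − f/f'|.
v_s = 1482 × |1 − 94208/94771| = 1482 × 0.005941 ≈ 8.8 m/s.

8.8 m/s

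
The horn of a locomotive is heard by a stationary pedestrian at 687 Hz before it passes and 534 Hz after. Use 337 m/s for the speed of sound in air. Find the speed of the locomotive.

42 m/s

f₁/f₂ = (v + v_s)/(v − v_s), so v_s = v · (f₁ − f₂)/(f₁ + f₂).
v_s = 337 × (687 − 534)/(687 + 534) = 337 × 153/1221 ≈ 42 m/s.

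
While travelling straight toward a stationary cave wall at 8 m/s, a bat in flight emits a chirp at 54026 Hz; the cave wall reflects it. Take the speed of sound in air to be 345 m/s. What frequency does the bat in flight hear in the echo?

56591 Hz

The cave wall receives the sound from a moving source: f₁ = f₀ · v/(v − v_e) = 54026 × 345/337 ≈ 55309 Hz.
On the return leg the bat in flight is a moving observer: f₂ = f₁ · (v + v_e)/v = 55309 × 353/345 ≈ 56591 Hz.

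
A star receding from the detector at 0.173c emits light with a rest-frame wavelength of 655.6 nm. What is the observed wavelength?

Relativistic Doppler for wavelength: λ' = λ₀ · √((1 + β)/(1 − β)).
λ' = 655.6 × √(1.1730/0.8270) = 655.6 × 1.19096 ≈ 780.8 nm.

780.8 nm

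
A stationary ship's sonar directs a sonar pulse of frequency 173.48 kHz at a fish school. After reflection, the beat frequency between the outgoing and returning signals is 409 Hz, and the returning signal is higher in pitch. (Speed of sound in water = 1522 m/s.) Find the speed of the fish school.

1.79 m/s

Double Doppler shift off a moving reflector: f₂ = f₀ · (v + u)/(v − u) (u > 0 toward emitter).
Returning signal is higher, so f₂ = f₀ + Δf = 173480 + 409 = 173889 Hz.
Rearranging, u = v · (f₂ − f₀)/(f₂ + f₀) = 1522 × 409/347369 ≈ 1.79 m/s.
So the fish school is moving at 1.79 m/s toward the emitter.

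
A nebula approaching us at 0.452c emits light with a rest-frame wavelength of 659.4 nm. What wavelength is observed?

405.1 nm

Relativistic Doppler for wavelength: λ' = λ₀ · √((1 − β)/(1 + β)).
λ' = 659.4 × √(0.5480/1.4520) = 659.4 × 0.61434 ≈ 405.1 nm.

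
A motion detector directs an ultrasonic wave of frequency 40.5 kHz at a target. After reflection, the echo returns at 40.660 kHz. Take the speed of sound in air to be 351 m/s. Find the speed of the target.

0.69 m/s

Double Doppler shift off a moving reflector: f₂ = f₀ · (v + u)/(v − u) (u > 0 toward emitter).
Rearranging, u = v · (f₂ − f₀)/(f₂ + f₀) = 351 × 0.160/81.160 ≈ 0.69 m/s.
So the target is moving at 0.69 m/s toward the emitter.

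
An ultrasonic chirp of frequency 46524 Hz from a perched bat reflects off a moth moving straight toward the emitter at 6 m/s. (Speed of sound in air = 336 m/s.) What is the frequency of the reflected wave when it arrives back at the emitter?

48216 Hz

At the moth (a moving observer), f₁ = f₀ · (v + u)/v = 46524 × 342/336 ≈ 47355 Hz.
On reflection it acts as a source moving toward the stationary detector: f₂ = f₁ · v/(v − u) = 47355 × 336/330 ≈ 48216 Hz.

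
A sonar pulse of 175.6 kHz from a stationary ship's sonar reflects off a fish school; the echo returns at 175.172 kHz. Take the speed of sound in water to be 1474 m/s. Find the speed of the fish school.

1.80 m/s

Double Doppler shift off a moving reflector: f₂ = f₀ · (v + u)/(v − u) (u > 0 toward emitter).
Rearranging, u = v · (f₂ − f₀)/(f₂ + f₀) = 1474 × -0.428/350.772 ≈ -1.80 m/s.
So the fish school is moving at 1.80 m/s away from the emitter.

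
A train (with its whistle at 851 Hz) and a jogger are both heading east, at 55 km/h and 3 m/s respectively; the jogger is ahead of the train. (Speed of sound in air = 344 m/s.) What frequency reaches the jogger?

883 Hz

55 km/h = 15.28 m/s.
The jogger is ahead, so the train is moving toward it while the jogger is moving away from the train.
Both move, so f' = f · (v − v_o)/(v − v_s).
f' = 851 × (344 − 3)/(344 − 15.28) = 851 × 341/328.72 ≈ 883 Hz.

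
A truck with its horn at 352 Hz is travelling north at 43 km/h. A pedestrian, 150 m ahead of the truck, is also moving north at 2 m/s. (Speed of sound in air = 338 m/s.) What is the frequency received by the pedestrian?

363 Hz

43 km/h = 11.94 m/s.
The pedestrian is ahead, so the truck is moving toward it while the pedestrian is moving away from the truck.
Both move, so f' = f · (v − v_o)/(v − v_s).
f' = 352 × (338 − 2)/(338 − 11.94) = 352 × 336/326.06 ≈ 363 Hz.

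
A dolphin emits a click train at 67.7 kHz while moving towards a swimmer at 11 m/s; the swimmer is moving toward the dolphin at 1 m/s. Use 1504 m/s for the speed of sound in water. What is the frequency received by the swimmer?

Both move, so f' = f · (v + v_o)/(v − v_s).
f' = 67.7 × (1504 + 1)/(1504 − 11) = 67.7 × 1505/1493 ≈ 68.2 kHz.

68.2 kHz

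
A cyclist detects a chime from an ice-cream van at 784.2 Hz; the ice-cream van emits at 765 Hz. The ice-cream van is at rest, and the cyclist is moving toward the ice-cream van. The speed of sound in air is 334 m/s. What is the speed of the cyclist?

f' = f · (v + v_o)/v ⇒ v_o = v · |f'/f − 1|.
v_o = 334 × |784.2/765 − 1| = 334 × 0.0251 ≈ 8.4 m/s.

8.4 m/s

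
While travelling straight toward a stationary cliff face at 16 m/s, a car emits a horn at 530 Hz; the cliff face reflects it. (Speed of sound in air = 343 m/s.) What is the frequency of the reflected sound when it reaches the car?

The cliff face receives the sound from a moving source: f₁ = f₀ · v/(v − v_e) = 530 × 343/327 ≈ 556 Hz.
On the return leg the car is a moving observer: f₂ = f₁ · (v + v_e)/v = 556 × 359/343 ≈ 582 Hz.

582 Hz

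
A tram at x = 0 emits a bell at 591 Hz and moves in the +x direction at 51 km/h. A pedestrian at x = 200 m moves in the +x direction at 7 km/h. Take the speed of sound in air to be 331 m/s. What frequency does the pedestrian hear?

614 Hz

51 km/h = 14.17 m/s; 7 km/h = 1.944 m/s.
The observer lies on the +x side, so the source is heading toward the observer and the observer is heading away from the source.
General Doppler shift: f' = f · (v − v_o)/(v − v_s).
f' = 591 × (331 − 1.944)/(331 − 14.17) = 591 × 329.06/316.83 ≈ 614 Hz.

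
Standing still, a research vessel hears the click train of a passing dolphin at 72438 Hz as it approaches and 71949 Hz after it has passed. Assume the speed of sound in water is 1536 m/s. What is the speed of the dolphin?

5.2 m/s

f₁/f₂ = (v + v_s)/(v − v_s), so v_s = v · (f₁ − f₂)/(f₁ + f₂).
v_s = 1536 × (72438 − 71949)/(72438 + 71949) = 1536 × 489/144387 ≈ 5.2 m/s.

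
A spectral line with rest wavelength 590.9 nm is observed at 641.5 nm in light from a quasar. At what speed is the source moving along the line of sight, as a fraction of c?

0.082

λ'/λ₀ = 1.0856 > 1 (redshift), so the source is receding.
λ'/λ₀ = √((1 + β)/(1 − β)) for a receding source ⇒ β = (r² − 1)/(r² + 1) with r = λ'/λ₀.
β = (1.1786 − 1)/(1.1786 + 1) ≈ 0.082.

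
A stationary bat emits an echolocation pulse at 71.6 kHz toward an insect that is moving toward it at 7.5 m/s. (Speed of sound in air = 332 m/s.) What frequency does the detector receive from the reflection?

74.9 kHz

The insect first receives the wave as a moving observer: f₁ = f₀ · (v + u)/v = 71.6 × (332 + 7.5)/332 ≈ 73.2 kHz.
The reflection then acts as a moving source: f₂ = f₁ · v/(v − u) ≈ 74.9 kHz.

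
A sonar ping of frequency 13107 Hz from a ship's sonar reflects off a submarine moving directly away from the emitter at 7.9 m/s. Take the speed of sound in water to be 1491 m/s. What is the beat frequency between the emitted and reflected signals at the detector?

138 Hz

At the submarine (a moving observer), f₁ = f₀ · (v − u)/v = 13107 × 1483.1/1491 ≈ 13037.6 Hz.
On reflection it acts as a source moving away from the stationary detector: f₂ = f₁ · v/(v + u) = 13037.6 × 1491/1498.9 ≈ 12968.8 Hz.
Equivalently f₂ = f₀ · (v − u)/(v + u).
Beat frequency: |f₂ − f₀| = 2u·f₀/(v + u) = 2 × 7.9 × 13107/1498.9 ≈ 138 Hz.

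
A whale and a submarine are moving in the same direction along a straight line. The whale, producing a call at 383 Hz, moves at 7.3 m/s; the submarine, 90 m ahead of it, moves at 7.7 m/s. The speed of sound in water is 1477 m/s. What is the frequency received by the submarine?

383 Hz

The submarine is ahead, so the whale is moving toward it while the submarine is moving away from the whale.
General Doppler shift: f' = f · (v − v_o)/(v − v_s).
f' = 383 × (1477 − 7.7)/(1477 − 7.3) = 383 × 1469.3/1469.7 ≈ 383 Hz.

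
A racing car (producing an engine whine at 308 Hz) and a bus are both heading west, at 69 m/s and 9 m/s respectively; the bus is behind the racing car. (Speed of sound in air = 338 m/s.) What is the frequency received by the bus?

263 Hz

The bus is behind, so the racing car is moving away from it while the bus is moving toward the racing car.
Both move, so f' = f · (v + v_o)/(v + v_s).
f' = 308 × (338 + 9)/(338 + 69) = 308 × 347/407 ≈ 263 Hz.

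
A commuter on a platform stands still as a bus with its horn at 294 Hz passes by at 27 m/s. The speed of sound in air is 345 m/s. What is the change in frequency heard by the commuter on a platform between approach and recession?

Approaching: f₁ = f · v/(v − v_s) = 294 × 345/318 ≈ 319.0 Hz.
Receding: f₂ = f · v/(v + v_s) = 294 × 345/372 ≈ 272.7 Hz.
Drop: f₁ − f₂ = 2f·v·v_s/(v² − v_s²) = 2 × 294 × 345 × 27/(345² − 27²) ≈ 46.3 Hz.

46.3 Hz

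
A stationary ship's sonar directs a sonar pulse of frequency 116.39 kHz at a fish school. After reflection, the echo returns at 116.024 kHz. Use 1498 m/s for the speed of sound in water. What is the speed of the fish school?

Double Doppler shift off a moving reflector: f₂ = f₀ · (v + u)/(v − u) (u > 0 toward emitter).
Rearranging, u = v · (f₂ − f₀)/(f₂ + f₀) = 1498 × -0.366/232.414 ≈ -2.36 m/s.
So the fish school is moving at 2.36 m/s away from the emitter.

2.36 m/s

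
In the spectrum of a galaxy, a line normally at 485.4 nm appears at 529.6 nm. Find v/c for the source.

0.087

λ'/λ₀ = 1.0911 > 1 (redshift), so the source is receding.
λ'/λ₀ = √((1 + β)/(1 − β)) for a receding source ⇒ β = (r² − 1)/(r² + 1) with r = λ'/λ₀.
β = (1.1904 − 1)/(1.1904 + 1) ≈ 0.087.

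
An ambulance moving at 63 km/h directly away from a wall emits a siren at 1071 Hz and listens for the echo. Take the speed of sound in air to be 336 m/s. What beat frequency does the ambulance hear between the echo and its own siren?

106 Hz

63 km/h = 17.5 m/s.
The wall receives the sound from a moving source: f₁ = f₀ · v/(v + v_e) = 1071 × 336/353.5 ≈ 1018.0 Hz.
On the return leg the ambulance is a moving observer: f₂ = f₁ · (v − v_e)/v = 1018.0 × 318.5/336 ≈ 965.0 Hz.
Beat against the emitted tone: |f₂ − f₀| = 2v_e·f₀/(v + v_e) = 2 × 17.5 × 1071/353.5 ≈ 106 Hz.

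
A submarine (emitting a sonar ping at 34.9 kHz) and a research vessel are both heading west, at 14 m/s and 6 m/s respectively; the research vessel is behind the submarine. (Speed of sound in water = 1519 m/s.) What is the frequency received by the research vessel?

34.7 kHz

The research vessel is behind, so the submarine is moving away from it while the research vessel is moving toward the submarine.
General Doppler shift: f' = f · (v + v_o)/(v + v_s).
f' = 34.9 × (1519 + 6)/(1519 + 14) = 34.9 × 1525/1533 ≈ 34.7 kHz.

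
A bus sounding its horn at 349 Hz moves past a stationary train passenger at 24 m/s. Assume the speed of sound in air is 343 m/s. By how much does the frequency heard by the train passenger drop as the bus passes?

Approaching: f₁ = f · v/(v − v_s) = 349 × 343/319 ≈ 375.3 Hz.
Receding: f₂ = f · v/(v + v_s) = 349 × 343/367 ≈ 326.2 Hz.
Drop: f₁ − f₂ = 2f·v·v_s/(v² − v_s²) = 2 × 349 × 343 × 24/(343² − 24²) ≈ 49.1 Hz.

49.1 Hz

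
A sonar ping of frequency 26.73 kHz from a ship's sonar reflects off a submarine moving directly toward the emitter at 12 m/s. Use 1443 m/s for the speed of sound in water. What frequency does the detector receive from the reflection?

The submarine first receives the wave as a moving observer: f₁ = f₀ · (v + u)/v = 26.73 × (1443 + 12)/1443 ≈ 27.0 kHz.
On reflection it acts as a source moving toward the stationary detector: f₂ = f₁ · v/(v − u) = 27.0 × 1443/1431 ≈ 27.2 kHz.

27.2 kHz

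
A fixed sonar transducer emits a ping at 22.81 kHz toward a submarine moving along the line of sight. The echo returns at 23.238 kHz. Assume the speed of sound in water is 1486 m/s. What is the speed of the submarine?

13.8 m/s

Double Doppler shift off a moving reflector: f₂ = f₀ · (v + u)/(v − u) (u > 0 toward emitter).
Rearranging, u = v · (f₂ − f₀)/(f₂ + f₀) = 1486 × 0.428/46.048 ≈ 13.8 m/s.
So the submarine is moving at 13.8 m/s toward the emitter.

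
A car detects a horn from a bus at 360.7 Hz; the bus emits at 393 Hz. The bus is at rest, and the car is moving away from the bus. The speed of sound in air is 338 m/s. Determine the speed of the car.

f' = f · (v − v_o)/v ⇒ v_o = v · |f'/f − 1|.
v_o = 338 × |360.7/393 − 1| = 338 × 0.08219 ≈ 28 m/s.

28 m/s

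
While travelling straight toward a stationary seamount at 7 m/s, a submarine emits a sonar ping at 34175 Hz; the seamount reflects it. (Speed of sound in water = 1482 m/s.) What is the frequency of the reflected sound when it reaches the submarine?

34499 Hz

The seamount receives the sound from a moving source: f₁ = f₀ · v/(v − v_e) = 34175 × 1482/1475 ≈ 34337 Hz.
On the return leg the submarine is a moving observer: f₂ = f₁ · (v + v_e)/v = 34337 × 1489/1482 ≈ 34499 Hz.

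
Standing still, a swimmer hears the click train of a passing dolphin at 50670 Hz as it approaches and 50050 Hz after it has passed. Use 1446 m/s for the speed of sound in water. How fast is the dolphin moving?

f₁/f₂ = (v + v_s)/(v − v_s), so v_s = v · (f₁ − f₂)/(f₁ + f₂).
v_s = 1446 × (50670 − 50050)/(50670 + 50050) = 1446 × 620/100720 ≈ 8.9 m/s.

8.9 m/s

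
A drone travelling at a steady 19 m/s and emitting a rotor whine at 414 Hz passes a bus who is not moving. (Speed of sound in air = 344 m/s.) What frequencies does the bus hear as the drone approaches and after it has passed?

438 Hz approaching; 392 Hz receding

Approaching: f₁ = f · v/(v − v_s) = 414 × 344/325 ≈ 438 Hz.
Receding: f₂ = f · v/(v + v_s) = 414 × 344/363 ≈ 392 Hz.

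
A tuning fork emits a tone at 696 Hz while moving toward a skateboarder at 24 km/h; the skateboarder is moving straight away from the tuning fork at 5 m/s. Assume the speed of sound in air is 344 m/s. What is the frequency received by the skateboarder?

24 km/h = 6.667 m/s.
Both move, so f' = f · (v − v_o)/(v − v_s).
f' = 696 × (344 − 5)/(344 − 6.667) = 696 × 339/337.33 ≈ 699 Hz.

699 Hz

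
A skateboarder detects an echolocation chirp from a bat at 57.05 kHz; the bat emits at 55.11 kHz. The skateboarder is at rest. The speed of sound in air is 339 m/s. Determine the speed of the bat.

11.5 m/s

f' > f, so the bat is approaching.
f' = f · v/(v − v_s) ⇒ v_s = v · |1 − f/f'|.
v_s = 339 × |1 − 55.11/57.05| = 339 × 0.03401 ≈ 11.5 m/s.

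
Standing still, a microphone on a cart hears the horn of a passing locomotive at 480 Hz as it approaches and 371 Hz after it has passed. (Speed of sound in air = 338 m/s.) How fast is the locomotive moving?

f₁/f₂ = (v + v_s)/(v − v_s), so v_s = v · (f₁ − f₂)/(f₁ + f₂).
v_s = 338 × (480 − 371)/(480 + 371) = 338 × 109/851 ≈ 43 m/s.

43 m/s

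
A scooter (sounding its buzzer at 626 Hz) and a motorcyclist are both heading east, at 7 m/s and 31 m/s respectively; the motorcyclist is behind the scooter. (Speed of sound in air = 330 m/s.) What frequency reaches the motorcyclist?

671 Hz

The motorcyclist is behind, so the scooter is moving away from it while the motorcyclist is moving toward the scooter.
Both move, so f' = f · (v + v_o)/(v + v_s).
f' = 626 × (330 + 31)/(330 + 7) = 626 × 361/337 ≈ 671 Hz.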